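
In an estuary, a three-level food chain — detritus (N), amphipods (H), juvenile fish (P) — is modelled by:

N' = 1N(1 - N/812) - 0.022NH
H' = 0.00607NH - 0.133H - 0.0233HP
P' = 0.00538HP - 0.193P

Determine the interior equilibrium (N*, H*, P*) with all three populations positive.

From dP/dt = 0: 0.00538H* = 0.193, so H* = 35.9.
From dN/dt = 0: 1(1 - N*/812) = 0.022·35.9, giving N* = 812·(1 - 0.789) = 171.
From dH/dt = 0: 0.00607·171 - 0.133 = 0.0233P*, so P* = 0.906/0.0233 = 38.9.

N* ≈ 171, H* ≈ 35.9, P* ≈ 38.9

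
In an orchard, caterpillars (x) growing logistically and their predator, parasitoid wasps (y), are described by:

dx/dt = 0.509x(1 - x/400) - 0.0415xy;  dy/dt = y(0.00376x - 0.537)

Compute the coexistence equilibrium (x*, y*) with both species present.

From dy/dt = 0 with y > 0: 0.00376x* = 0.537, so x* = 143.
Substitute into dx/dt = 0: 0.509(1 - 143/400) = 0.0415y*.
The bracket is 0.643, giving y* = 0.327/0.0415 = 7.89.

x* ≈ 143, y* ≈ 7.89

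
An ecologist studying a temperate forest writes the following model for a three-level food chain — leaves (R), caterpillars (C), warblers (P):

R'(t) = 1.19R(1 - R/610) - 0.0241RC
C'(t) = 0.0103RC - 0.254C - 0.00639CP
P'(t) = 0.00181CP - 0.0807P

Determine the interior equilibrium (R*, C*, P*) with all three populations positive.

From dP/dt = 0: 0.00181C* = 0.0807, so C* = 44.6.
From dR/dt = 0: 1.19(1 - R*/610) = 0.0241·44.6, giving R* = 610·(1 - 0.903) = 59.2.
From dC/dt = 0: 0.0103·59.2 - 0.254 = 0.00639P*, so P* = 0.356/0.00639 = 55.7.

R* ≈ 59.2, C* ≈ 44.6, P* ≈ 55.7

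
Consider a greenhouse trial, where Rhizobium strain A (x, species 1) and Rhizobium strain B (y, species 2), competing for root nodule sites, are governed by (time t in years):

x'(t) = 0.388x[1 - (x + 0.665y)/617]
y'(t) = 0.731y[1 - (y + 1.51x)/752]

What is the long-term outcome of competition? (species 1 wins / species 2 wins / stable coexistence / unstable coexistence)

species 1 excludes species 2

Compare the nullcline intercepts: K1/α12 = 617/0.665 = 928 > K2 = 752; K2/α21 = 752/1.51 = 498 < K1 = 617.
Since the inequalities point opposite ways, species 1 can invade but species 2 cannot.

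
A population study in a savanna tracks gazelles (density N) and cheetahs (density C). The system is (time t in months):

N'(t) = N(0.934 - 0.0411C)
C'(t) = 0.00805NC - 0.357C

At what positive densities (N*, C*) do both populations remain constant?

Set dC/dt = 0 with C > 0: 0.00805N - 0.357 = 0, so N* = 0.357/0.00805 = 44.3.
Set dN/dt = 0 with N > 0: 0.934 - 0.0411C = 0, so C* = 0.934/0.0411 = 22.7.

N* ≈ 44.3, C* ≈ 22.7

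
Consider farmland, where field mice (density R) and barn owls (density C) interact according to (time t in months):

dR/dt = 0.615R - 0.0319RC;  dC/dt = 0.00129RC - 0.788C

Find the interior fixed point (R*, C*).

Set dC/dt = 0 with C > 0: 0.00129R - 0.788 = 0, so R* = 0.788/0.00129 = 611.
Set dR/dt = 0 with R > 0: 0.615 - 0.0319C = 0, so C* = 0.615/0.0319 = 19.3.

R* ≈ 611, C* ≈ 19.3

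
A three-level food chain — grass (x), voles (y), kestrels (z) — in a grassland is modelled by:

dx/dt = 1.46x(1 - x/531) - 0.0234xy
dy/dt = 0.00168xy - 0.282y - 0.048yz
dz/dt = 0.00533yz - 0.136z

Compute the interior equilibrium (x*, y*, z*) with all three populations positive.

From dz/dt = 0: 0.00533y* = 0.136, so y* = 25.5.
From dx/dt = 0: 1.46(1 - x*/531) = 0.0234·25.5, giving x* = 531·(1 - 0.409) = 314.
From dy/dt = 0: 0.00168·314 - 0.282 = 0.048z*, so z* = 0.245/0.048 = 5.11.

x* ≈ 314, y* ≈ 25.5, z* ≈ 5.11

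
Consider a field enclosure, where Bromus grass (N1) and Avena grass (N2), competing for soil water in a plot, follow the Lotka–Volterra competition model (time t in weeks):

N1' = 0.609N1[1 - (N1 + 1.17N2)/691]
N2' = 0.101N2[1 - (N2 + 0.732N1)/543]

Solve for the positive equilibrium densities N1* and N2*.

Setting both brackets to zero gives the nullclines N1 + 1.17N2 = 691 and 0.732N1 + N2 = 543.
Substituting N2 = 543 - 0.732N1 into the first: N1(1 - 1.17·0.732) = 691 - 1.17·543.
So N1* = 55.7/0.144 = 388, and then N2* = 543 - 0.732·388 = 259.

N1* ≈ 388, N2* ≈ 259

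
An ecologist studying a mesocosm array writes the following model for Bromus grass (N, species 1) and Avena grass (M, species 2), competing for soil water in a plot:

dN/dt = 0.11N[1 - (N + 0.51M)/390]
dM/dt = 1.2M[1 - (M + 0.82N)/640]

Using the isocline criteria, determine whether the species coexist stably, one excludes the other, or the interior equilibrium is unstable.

Compare the nullcline intercepts: K1/α12 = 390/0.51 = 765 > K2 = 640; K2/α21 = 640/0.82 = 780 > K1 = 390.
Since both inequalities hold, each species can invade when rare, so the interior equilibrium is stable.

stable coexistence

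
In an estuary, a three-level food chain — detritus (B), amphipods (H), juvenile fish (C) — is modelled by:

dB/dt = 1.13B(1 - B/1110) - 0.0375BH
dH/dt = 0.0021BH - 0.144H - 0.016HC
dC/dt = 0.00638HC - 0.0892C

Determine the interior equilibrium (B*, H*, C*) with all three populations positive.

From dC/dt = 0: 0.00638H* = 0.0892, so H* = 14.
From dB/dt = 0: 1.13(1 - B*/1110) = 0.0375·14, giving B* = 1110·(1 - 0.464) = 595.
From dH/dt = 0: 0.0021·595 - 0.144 = 0.016C*, so C* = 1.11/0.016 = 69.1.

B* ≈ 595, H* ≈ 14, C* ≈ 69.1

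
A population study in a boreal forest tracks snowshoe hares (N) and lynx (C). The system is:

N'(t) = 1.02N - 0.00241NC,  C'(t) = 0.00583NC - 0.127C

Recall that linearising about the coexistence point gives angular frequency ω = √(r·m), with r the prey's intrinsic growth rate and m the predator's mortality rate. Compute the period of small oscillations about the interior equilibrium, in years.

T ≈ 17.5 years

Here r = 1.02 and m = 0.127, so r·m = 0.13.
ω = √0.13 = 0.36 per year, hence T = 2π/ω ≈ 17.5 years.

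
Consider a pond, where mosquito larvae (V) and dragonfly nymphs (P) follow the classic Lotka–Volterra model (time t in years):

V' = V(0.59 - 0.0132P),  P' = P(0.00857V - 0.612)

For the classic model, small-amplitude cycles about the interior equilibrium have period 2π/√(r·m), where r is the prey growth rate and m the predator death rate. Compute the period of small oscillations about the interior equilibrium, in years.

T ≈ 10.5 years

Here r = 0.59 and m = 0.612, so r·m = 0.361.
ω = √0.361 = 0.601 per year, hence T = 2π/ω ≈ 10.5 years.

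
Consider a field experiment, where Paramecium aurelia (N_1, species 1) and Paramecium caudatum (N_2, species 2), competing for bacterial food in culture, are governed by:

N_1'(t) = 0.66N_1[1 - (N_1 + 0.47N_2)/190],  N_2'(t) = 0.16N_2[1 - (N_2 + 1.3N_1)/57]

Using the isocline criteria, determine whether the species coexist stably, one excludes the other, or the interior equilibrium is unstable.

species 1 excludes species 2

Compare the nullcline intercepts: K1/α12 = 190/0.47 = 404 > K2 = 57; K2/α21 = 57/1.3 = 43.8 < K1 = 190.
Since the inequalities point opposite ways, species 1 can invade but species 2 cannot.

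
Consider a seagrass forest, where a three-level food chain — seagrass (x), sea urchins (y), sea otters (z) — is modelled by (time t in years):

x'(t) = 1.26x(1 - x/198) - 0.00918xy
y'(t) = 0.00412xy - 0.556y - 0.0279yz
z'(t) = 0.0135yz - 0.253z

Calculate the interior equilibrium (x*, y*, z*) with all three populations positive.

From dz/dt = 0: 0.0135y* = 0.253, so y* = 18.7.
From dx/dt = 0: 1.26(1 - x*/198) = 0.00918·18.7, giving x* = 198·(1 - 0.137) = 171.
From dy/dt = 0: 0.00412·171 - 0.556 = 0.0279z*, so z* = 0.148/0.0279 = 5.32.

x* ≈ 171, y* ≈ 18.7, z* ≈ 5.32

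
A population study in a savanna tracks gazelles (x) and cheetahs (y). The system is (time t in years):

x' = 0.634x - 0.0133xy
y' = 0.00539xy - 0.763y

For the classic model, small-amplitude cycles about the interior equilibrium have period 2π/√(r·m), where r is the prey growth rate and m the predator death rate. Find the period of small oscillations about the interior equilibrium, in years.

T ≈ 9.03 years

Here r = 0.634 and m = 0.763, so r·m = 0.484.
ω = √0.484 = 0.696 per year, hence T = 2π/ω ≈ 9.03 years.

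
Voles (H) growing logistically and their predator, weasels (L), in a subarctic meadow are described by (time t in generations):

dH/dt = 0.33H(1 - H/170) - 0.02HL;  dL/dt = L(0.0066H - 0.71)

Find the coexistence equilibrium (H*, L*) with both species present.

From dL/dt = 0 with L > 0: 0.0066H* = 0.71, so H* = 108.
Substitute into dH/dt = 0: 0.33(1 - 108/170) = 0.02L*.
The bracket is 0.367, giving L* = 0.121/0.02 = 6.06.

H* ≈ 108, L* ≈ 6.06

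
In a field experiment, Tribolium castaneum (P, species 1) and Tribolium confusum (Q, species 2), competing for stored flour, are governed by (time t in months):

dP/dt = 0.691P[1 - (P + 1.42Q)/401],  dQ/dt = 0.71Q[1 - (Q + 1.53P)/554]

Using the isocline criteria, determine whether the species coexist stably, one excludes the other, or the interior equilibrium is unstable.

unstable coexistence (outcome depends on initial conditions)

Compare the nullcline intercepts: K1/α12 = 401/1.42 = 282 < K2 = 554; K2/α21 = 554/1.53 = 362 < K1 = 401.
Since both are reversed, neither can invade when rare; the interior point is a saddle.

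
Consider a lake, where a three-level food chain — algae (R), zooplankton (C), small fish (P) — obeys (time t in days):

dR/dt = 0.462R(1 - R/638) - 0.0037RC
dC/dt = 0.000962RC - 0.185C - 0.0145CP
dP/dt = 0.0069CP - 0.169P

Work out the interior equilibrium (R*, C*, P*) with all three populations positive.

R* ≈ 513, C* ≈ 24.5, P* ≈ 21.3

From dP/dt = 0: 0.0069C* = 0.169, so C* = 24.5.
From dR/dt = 0: 0.462(1 - R*/638) = 0.0037·24.5, giving R* = 638·(1 - 0.196) = 513.
From dC/dt = 0: 0.000962·513 - 0.185 = 0.0145P*, so P* = 0.308/0.0145 = 21.3.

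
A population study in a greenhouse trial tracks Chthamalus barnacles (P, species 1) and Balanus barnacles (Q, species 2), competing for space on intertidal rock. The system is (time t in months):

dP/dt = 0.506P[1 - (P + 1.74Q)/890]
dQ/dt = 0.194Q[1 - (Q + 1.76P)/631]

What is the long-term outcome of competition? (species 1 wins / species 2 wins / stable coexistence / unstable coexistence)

unstable coexistence (outcome depends on initial conditions)

Compare the nullcline intercepts: K1/α12 = 890/1.74 = 511 < K2 = 631; K2/α21 = 631/1.76 = 359 < K1 = 890.
Since both are reversed, neither can invade when rare; the interior point is a saddle.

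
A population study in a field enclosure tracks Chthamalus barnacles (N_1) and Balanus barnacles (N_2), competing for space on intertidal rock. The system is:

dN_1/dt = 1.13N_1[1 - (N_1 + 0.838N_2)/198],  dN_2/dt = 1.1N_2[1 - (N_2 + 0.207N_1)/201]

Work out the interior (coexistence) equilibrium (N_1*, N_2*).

N_1* ≈ 35.8, N_2* ≈ 194

Setting both brackets to zero gives the nullclines N_1 + 0.838N_2 = 198 and 0.207N_1 + N_2 = 201.
Substituting N_2 = 201 - 0.207N_1 into the first: N_1(1 - 0.838·0.207) = 198 - 0.838·201.
So N_1* = 29.6/0.827 = 35.8, and then N_2* = 201 - 0.207·35.8 = 194.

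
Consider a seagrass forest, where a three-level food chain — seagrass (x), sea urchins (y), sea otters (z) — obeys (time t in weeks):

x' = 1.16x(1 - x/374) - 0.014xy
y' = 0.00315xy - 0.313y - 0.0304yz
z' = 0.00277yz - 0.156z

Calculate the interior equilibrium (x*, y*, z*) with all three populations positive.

From dz/dt = 0: 0.00277y* = 0.156, so y* = 56.3.
From dx/dt = 0: 1.16(1 - x*/374) = 0.014·56.3, giving x* = 374·(1 - 0.68) = 120.
From dy/dt = 0: 0.00315·120 - 0.313 = 0.0304z*, so z* = 0.0643/0.0304 = 2.12.

x* ≈ 120, y* ≈ 56.3, z* ≈ 2.12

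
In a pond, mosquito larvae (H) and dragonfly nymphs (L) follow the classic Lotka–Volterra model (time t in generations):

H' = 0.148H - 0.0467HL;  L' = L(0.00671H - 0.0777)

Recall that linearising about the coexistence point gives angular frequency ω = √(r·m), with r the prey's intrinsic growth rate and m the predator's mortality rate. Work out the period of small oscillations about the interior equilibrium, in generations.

Here r = 0.148 and m = 0.0777, so r·m = 0.0115.
ω = √0.0115 = 0.107 per generation, hence T = 2π/ω ≈ 58.6 generations.

T ≈ 58.6 generations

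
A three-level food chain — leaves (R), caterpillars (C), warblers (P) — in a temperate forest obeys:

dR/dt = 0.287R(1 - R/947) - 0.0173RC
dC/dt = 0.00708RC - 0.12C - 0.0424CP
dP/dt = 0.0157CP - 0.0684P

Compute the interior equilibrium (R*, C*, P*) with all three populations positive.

R* ≈ 698, C* ≈ 4.36, P* ≈ 114

From dP/dt = 0: 0.0157C* = 0.0684, so C* = 4.36.
From dR/dt = 0: 0.287(1 - R*/947) = 0.0173·4.36, giving R* = 947·(1 - 0.263) = 698.
From dC/dt = 0: 0.00708·698 - 0.12 = 0.0424P*, so P* = 4.82/0.0424 = 114.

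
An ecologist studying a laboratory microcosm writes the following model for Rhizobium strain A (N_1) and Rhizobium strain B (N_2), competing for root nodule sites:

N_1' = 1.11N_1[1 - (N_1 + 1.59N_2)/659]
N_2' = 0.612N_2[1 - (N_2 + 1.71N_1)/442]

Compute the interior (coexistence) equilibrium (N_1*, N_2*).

Setting both brackets to zero gives the nullclines N_1 + 1.59N_2 = 659 and 1.71N_1 + N_2 = 442.
Substituting N_2 = 442 - 1.71N_1 into the first: N_1(1 - 1.59·1.71) = 659 - 1.59·442.
So N_1* = -43.8/-1.72 = 25.5, and then N_2* = 442 - 1.71·25.5 = 398.

N_1* ≈ 25.5, N_2* ≈ 398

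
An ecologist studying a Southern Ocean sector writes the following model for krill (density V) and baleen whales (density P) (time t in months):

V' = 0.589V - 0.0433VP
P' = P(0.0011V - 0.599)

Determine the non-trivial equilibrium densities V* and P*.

V* ≈ 545, P* ≈ 13.6

Set dP/dt = 0 with P > 0: 0.0011V - 0.599 = 0, so V* = 0.599/0.0011 = 545.
Set dV/dt = 0 with V > 0: 0.589 - 0.0433P = 0, so P* = 0.589/0.0433 = 13.6.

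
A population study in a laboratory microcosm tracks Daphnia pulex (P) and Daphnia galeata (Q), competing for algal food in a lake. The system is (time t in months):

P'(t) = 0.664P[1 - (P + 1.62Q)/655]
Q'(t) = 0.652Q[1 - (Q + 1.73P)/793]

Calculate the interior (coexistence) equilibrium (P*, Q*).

Setting both brackets to zero gives the nullclines P + 1.62Q = 655 and 1.73P + Q = 793.
Substituting Q = 793 - 1.73P into the first: P(1 - 1.62·1.73) = 655 - 1.62·793.
So P* = -630/-1.8 = 349, and then Q* = 793 - 1.73·349 = 189.

P* ≈ 349, Q* ≈ 189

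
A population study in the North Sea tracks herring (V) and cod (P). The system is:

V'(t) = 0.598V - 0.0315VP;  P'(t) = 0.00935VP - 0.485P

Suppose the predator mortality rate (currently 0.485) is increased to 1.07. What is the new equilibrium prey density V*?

V* ≈ 114

At the interior fixed point, setting dP/dt = 0 with P > 0 fixes V* = (predator death rate)/(VP coefficient) — independent of the other coefficients.
With the change, V* = 1.07/0.00935 = 114; it rises from 51.9.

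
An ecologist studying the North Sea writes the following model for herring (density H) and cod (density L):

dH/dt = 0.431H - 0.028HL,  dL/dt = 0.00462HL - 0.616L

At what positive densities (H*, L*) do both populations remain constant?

H* ≈ 133, L* ≈ 15.4

Set dL/dt = 0 with L > 0: 0.00462H - 0.616 = 0, so H* = 0.616/0.00462 = 133.
Set dH/dt = 0 with H > 0: 0.431 - 0.028L = 0, so L* = 0.431/0.028 = 15.4.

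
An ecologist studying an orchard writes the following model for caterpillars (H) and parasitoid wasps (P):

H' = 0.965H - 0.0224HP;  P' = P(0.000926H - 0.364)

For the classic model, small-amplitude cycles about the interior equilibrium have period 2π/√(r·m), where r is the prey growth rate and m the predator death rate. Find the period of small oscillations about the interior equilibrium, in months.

T ≈ 10.6 months

Here r = 0.965 and m = 0.364, so r·m = 0.351.
ω = √0.351 = 0.593 per month, hence T = 2π/ω ≈ 10.6 months.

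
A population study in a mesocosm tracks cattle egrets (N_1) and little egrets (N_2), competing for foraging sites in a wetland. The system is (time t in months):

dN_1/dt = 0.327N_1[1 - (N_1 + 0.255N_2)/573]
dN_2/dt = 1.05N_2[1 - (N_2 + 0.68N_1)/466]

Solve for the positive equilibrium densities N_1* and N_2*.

Setting both brackets to zero gives the nullclines N_1 + 0.255N_2 = 573 and 0.68N_1 + N_2 = 466.
Substituting N_2 = 466 - 0.68N_1 into the first: N_1(1 - 0.255·0.68) = 573 - 0.255·466.
So N_1* = 454/0.827 = 549, and then N_2* = 466 - 0.68·549 = 92.4.

N_1* ≈ 549, N_2* ≈ 92.4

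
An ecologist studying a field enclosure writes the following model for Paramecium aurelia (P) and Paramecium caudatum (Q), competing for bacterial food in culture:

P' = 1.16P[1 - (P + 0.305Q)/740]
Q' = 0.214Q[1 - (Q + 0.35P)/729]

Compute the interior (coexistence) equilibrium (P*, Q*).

Setting both brackets to zero gives the nullclines P + 0.305Q = 740 and 0.35P + Q = 729.
Substituting Q = 729 - 0.35P into the first: P(1 - 0.305·0.35) = 740 - 0.305·729.
So P* = 518/0.893 = 580, and then Q* = 729 - 0.35·580 = 526.

P* ≈ 580, Q* ≈ 526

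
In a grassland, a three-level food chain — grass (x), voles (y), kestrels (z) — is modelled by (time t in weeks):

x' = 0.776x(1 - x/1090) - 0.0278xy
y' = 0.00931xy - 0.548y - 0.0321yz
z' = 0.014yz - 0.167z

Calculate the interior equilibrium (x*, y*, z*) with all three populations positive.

x* ≈ 624, y* ≈ 11.9, z* ≈ 164

From dz/dt = 0: 0.014y* = 0.167, so y* = 11.9.
From dx/dt = 0: 0.776(1 - x*/1090) = 0.0278·11.9, giving x* = 1090·(1 - 0.427) = 624.
From dy/dt = 0: 0.00931·624 - 0.548 = 0.0321z*, so z* = 5.26/0.0321 = 164.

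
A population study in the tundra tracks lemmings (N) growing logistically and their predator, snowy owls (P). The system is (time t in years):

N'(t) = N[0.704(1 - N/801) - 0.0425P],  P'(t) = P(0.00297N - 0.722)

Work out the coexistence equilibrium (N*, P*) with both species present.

N* ≈ 243, P* ≈ 11.5

From dP/dt = 0 with P > 0: 0.00297N* = 0.722, so N* = 243.
Substitute into dN/dt = 0: 0.704(1 - 243/801) = 0.0425P*.
The bracket is 0.697, giving P* = 0.49/0.0425 = 11.5.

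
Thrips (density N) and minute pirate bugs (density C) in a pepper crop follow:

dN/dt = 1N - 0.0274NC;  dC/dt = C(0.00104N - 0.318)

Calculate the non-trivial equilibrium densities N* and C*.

N* ≈ 306, C* ≈ 36.5

Set dC/dt = 0 with C > 0: 0.00104N - 0.318 = 0, so N* = 0.318/0.00104 = 306.
Set dN/dt = 0 with N > 0: 1 - 0.0274C = 0, so C* = 1/0.0274 = 36.5.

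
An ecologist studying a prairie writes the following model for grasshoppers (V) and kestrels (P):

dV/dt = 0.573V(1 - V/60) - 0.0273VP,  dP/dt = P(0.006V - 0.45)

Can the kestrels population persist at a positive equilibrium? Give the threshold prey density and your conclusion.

The predator equation gives dP/dt > 0 only when V > 0.45/0.006 = 75.
Without the predator, V → K = 60. Since 60 < 75, the predator cannot invade.

Threshold V = 75; K < 75, so no, the predator goes extinct.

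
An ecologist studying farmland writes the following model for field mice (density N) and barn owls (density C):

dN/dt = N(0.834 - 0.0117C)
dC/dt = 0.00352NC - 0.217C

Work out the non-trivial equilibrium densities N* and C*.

Set dC/dt = 0 with C > 0: 0.00352N - 0.217 = 0, so N* = 0.217/0.00352 = 61.6.
Set dN/dt = 0 with N > 0: 0.834 - 0.0117C = 0, so C* = 0.834/0.0117 = 71.3.

N* ≈ 61.6, C* ≈ 71.3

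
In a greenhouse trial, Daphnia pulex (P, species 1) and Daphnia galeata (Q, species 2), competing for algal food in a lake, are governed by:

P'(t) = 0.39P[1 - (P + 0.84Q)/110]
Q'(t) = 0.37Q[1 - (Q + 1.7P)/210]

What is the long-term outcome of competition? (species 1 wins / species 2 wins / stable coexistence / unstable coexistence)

species 2 excludes species 1

Compare the nullcline intercepts: K1/α12 = 110/0.84 = 131 < K2 = 210; K2/α21 = 210/1.7 = 124 > K1 = 110.
Since the inequalities point opposite ways, species 2 can invade but species 1 cannot.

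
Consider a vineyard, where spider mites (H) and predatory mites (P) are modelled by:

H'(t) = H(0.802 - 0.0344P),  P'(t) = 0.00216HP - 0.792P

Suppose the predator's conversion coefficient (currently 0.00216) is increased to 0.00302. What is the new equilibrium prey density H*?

At the interior fixed point, setting dP/dt = 0 with P > 0 fixes H* = (predator death rate)/(HP coefficient) — independent of the other coefficients.
With the change, H* = 0.792/0.00302 = 262; it falls from 367.

H* ≈ 262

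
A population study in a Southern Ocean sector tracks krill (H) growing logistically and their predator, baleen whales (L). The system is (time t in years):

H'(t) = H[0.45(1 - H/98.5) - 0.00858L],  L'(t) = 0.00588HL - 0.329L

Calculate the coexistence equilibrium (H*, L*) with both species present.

From dL/dt = 0 with L > 0: 0.00588H* = 0.329, so H* = 56.
Substitute into dH/dt = 0: 0.45(1 - 56/98.5) = 0.00858L*.
The bracket is 0.432, giving L* = 0.194/0.00858 = 22.7.

H* ≈ 56, L* ≈ 22.7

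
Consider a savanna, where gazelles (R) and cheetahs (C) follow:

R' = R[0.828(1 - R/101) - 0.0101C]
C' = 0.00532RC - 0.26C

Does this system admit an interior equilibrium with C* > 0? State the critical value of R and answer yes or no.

Threshold R = 48.9; K > 48.9, so yes, the predator persists.

The predator equation gives dC/dt > 0 only when R > 0.26/0.00532 = 48.9.
Without the predator, R → K = 101. Since 101 > 48.9, the predator can invade and persist.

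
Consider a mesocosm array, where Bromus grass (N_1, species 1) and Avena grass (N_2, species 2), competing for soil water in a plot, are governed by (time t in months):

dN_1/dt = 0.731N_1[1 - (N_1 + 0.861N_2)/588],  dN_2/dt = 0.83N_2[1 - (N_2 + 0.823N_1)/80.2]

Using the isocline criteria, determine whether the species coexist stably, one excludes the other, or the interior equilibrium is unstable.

species 1 excludes species 2

Compare the nullcline intercepts: K1/α12 = 588/0.861 = 683 > K2 = 80.2; K2/α21 = 80.2/0.823 = 97.4 < K1 = 588.
Since the inequalities point opposite ways, species 1 can invade but species 2 cannot.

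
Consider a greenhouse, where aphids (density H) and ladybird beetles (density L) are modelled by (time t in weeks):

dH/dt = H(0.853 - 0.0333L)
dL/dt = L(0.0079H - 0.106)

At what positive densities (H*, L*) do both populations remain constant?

Set dL/dt = 0 with L > 0: 0.0079H - 0.106 = 0, so H* = 0.106/0.0079 = 13.4.
Set dH/dt = 0 with H > 0: 0.853 - 0.0333L = 0, so L* = 0.853/0.0333 = 25.6.

H* ≈ 13.4, L* ≈ 25.6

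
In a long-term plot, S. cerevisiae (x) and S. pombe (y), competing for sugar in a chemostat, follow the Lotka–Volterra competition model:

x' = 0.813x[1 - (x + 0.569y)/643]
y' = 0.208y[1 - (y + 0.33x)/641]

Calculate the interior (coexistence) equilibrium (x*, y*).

x* ≈ 343, y* ≈ 528

Setting both brackets to zero gives the nullclines x + 0.569y = 643 and 0.33x + y = 641.
Substituting y = 641 - 0.33x into the first: x(1 - 0.569·0.33) = 643 - 0.569·641.
So x* = 278/0.812 = 343, and then y* = 641 - 0.33·343 = 528.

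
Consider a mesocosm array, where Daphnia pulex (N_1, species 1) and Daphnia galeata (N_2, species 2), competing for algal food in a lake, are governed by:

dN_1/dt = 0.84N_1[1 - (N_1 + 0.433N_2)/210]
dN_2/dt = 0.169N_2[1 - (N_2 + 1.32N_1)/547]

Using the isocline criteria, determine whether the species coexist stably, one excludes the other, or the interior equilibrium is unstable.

Compare the nullcline intercepts: K1/α12 = 210/0.433 = 485 < K2 = 547; K2/α21 = 547/1.32 = 414 > K1 = 210.
Since the inequalities point opposite ways, species 2 can invade but species 1 cannot.

species 2 excludes species 1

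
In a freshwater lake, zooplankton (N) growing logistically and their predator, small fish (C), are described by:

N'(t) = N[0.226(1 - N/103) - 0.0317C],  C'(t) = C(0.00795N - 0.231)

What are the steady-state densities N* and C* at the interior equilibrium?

N* ≈ 29.1, C* ≈ 5.12

From dC/dt = 0 with C > 0: 0.00795N* = 0.231, so N* = 29.1.
Substitute into dN/dt = 0: 0.226(1 - 29.1/103) = 0.0317C*.
The bracket is 0.718, giving C* = 0.162/0.0317 = 5.12.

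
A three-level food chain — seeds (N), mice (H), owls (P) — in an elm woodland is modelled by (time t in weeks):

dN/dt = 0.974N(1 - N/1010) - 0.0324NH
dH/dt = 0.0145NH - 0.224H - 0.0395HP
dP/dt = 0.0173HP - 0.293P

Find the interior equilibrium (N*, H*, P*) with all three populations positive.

From dP/dt = 0: 0.0173H* = 0.293, so H* = 16.9.
From dN/dt = 0: 0.974(1 - N*/1010) = 0.0324·16.9, giving N* = 1010·(1 - 0.563) = 441.
From dH/dt = 0: 0.0145·441 - 0.224 = 0.0395P*, so P* = 6.17/0.0395 = 156.

N* ≈ 441, H* ≈ 16.9, P* ≈ 156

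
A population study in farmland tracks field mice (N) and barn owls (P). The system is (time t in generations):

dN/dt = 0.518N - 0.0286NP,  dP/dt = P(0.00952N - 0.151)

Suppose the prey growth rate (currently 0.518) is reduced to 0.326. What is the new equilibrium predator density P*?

At the interior fixed point, setting dN/dt = 0 with N > 0 fixes P* = (prey growth rate)/(NP coefficient) — independent of the other coefficients.
With the change, P* = 0.326/0.0286 = 11.4; it falls from 18.1.

P* ≈ 11.4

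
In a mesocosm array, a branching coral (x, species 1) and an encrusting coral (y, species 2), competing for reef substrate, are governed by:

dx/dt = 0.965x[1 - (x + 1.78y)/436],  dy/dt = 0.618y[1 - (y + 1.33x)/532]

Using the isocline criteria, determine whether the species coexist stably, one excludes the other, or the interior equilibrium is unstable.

unstable coexistence (outcome depends on initial conditions)

Compare the nullcline intercepts: K1/α12 = 436/1.78 = 245 < K2 = 532; K2/α21 = 532/1.33 = 400 < K1 = 436.
Since both are reversed, neither can invade when rare; the interior point is a saddle.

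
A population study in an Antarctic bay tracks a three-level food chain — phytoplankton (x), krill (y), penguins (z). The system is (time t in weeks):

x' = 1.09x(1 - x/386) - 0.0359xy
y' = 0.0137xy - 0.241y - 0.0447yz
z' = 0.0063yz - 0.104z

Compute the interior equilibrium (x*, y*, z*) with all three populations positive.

From dz/dt = 0: 0.0063y* = 0.104, so y* = 16.5.
From dx/dt = 0: 1.09(1 - x*/386) = 0.0359·16.5, giving x* = 386·(1 - 0.544) = 176.
From dy/dt = 0: 0.0137·176 - 0.241 = 0.0447z*, so z* = 2.17/0.0447 = 48.6.

x* ≈ 176, y* ≈ 16.5, z* ≈ 48.6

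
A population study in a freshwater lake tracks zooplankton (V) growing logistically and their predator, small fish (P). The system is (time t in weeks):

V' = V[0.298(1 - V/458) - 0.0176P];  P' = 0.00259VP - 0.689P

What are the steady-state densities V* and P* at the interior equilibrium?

V* ≈ 266, P* ≈ 7.1

From dP/dt = 0 with P > 0: 0.00259V* = 0.689, so V* = 266.
Substitute into dV/dt = 0: 0.298(1 - 266/458) = 0.0176P*.
The bracket is 0.419, giving P* = 0.125/0.0176 = 7.1.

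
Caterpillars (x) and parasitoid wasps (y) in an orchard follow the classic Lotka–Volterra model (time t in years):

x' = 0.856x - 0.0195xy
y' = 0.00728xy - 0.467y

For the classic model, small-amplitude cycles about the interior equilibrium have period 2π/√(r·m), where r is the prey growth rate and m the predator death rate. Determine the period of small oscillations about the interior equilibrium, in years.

Here r = 0.856 and m = 0.467, so r·m = 0.4.
ω = √0.4 = 0.632 per year, hence T = 2π/ω ≈ 9.94 years.

T ≈ 9.94 years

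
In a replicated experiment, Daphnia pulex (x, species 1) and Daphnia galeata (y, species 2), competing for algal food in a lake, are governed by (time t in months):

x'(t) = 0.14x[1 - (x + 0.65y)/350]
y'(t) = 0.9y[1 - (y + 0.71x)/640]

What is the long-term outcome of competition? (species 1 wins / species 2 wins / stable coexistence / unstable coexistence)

Compare the nullcline intercepts: K1/α12 = 350/0.65 = 538 < K2 = 640; K2/α21 = 640/0.71 = 901 > K1 = 350.
Since the inequalities point opposite ways, species 2 can invade but species 1 cannot.

species 2 excludes species 1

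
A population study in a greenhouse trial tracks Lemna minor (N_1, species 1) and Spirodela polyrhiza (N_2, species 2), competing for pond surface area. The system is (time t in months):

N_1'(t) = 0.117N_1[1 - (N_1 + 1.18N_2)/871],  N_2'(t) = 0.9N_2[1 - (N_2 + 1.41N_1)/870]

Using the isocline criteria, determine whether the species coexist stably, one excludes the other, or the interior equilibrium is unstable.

Compare the nullcline intercepts: K1/α12 = 871/1.18 = 738 < K2 = 870; K2/α21 = 870/1.41 = 617 < K1 = 871.
Since both are reversed, neither can invade when rare; the interior point is a saddle.

unstable coexistence (outcome depends on initial conditions)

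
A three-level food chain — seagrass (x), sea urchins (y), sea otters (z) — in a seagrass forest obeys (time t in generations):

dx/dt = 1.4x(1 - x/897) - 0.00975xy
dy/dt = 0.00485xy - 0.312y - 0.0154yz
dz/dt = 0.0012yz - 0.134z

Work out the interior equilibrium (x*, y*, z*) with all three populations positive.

From dz/dt = 0: 0.0012y* = 0.134, so y* = 112.
From dx/dt = 0: 1.4(1 - x*/897) = 0.00975·112, giving x* = 897·(1 - 0.778) = 199.
From dy/dt = 0: 0.00485·199 - 0.312 = 0.0154z*, so z* = 0.655/0.0154 = 42.5.

x* ≈ 199, y* ≈ 112, z* ≈ 42.5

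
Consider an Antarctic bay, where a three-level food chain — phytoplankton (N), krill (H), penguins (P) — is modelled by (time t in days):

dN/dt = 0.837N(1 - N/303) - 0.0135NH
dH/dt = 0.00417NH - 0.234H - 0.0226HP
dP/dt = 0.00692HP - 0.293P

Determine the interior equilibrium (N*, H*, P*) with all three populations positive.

N* ≈ 96.1, H* ≈ 42.3, P* ≈ 7.37

From dP/dt = 0: 0.00692H* = 0.293, so H* = 42.3.
From dN/dt = 0: 0.837(1 - N*/303) = 0.0135·42.3, giving N* = 303·(1 - 0.683) = 96.1.
From dH/dt = 0: 0.00417·96.1 - 0.234 = 0.0226P*, so P* = 0.167/0.0226 = 7.37.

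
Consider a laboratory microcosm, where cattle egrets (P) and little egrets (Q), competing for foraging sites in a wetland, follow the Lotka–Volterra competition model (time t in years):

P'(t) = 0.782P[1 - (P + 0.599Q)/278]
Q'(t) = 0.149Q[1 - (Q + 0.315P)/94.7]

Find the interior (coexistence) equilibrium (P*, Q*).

Setting both brackets to zero gives the nullclines P + 0.599Q = 278 and 0.315P + Q = 94.7.
Substituting Q = 94.7 - 0.315P into the first: P(1 - 0.599·0.315) = 278 - 0.599·94.7.
So P* = 221/0.811 = 273, and then Q* = 94.7 - 0.315·273 = 8.79.

P* ≈ 273, Q* ≈ 8.79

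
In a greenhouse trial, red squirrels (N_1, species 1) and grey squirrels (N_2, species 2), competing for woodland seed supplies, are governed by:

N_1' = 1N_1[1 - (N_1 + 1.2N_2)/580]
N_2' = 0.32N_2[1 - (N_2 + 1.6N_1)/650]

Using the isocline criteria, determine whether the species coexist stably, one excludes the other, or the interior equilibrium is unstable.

Compare the nullcline intercepts: K1/α12 = 580/1.2 = 483 < K2 = 650; K2/α21 = 650/1.6 = 406 < K1 = 580.
Since both are reversed, neither can invade when rare; the interior point is a saddle.

unstable coexistence (outcome depends on initial conditions)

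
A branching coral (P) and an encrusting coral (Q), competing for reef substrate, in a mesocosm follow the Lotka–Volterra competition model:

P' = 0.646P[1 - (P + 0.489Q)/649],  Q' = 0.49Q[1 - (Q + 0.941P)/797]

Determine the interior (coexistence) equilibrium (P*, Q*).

Setting both brackets to zero gives the nullclines P + 0.489Q = 649 and 0.941P + Q = 797.
Substituting Q = 797 - 0.941P into the first: P(1 - 0.489·0.941) = 649 - 0.489·797.
So P* = 259/0.54 = 480, and then Q* = 797 - 0.941·480 = 345.

P* ≈ 480, Q* ≈ 345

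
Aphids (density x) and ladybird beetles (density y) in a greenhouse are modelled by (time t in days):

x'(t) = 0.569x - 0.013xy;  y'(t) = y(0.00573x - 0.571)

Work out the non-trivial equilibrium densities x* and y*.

Set dy/dt = 0 with y > 0: 0.00573x - 0.571 = 0, so x* = 0.571/0.00573 = 99.7.
Set dx/dt = 0 with x > 0: 0.569 - 0.013y = 0, so y* = 0.569/0.013 = 43.8.

x* ≈ 99.7, y* ≈ 43.8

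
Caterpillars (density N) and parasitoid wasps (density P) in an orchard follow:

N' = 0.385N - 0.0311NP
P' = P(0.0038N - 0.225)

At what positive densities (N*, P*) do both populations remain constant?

Set dP/dt = 0 with P > 0: 0.0038N - 0.225 = 0, so N* = 0.225/0.0038 = 59.2.
Set dN/dt = 0 with N > 0: 0.385 - 0.0311P = 0, so P* = 0.385/0.0311 = 12.4.

N* ≈ 59.2, P* ≈ 12.4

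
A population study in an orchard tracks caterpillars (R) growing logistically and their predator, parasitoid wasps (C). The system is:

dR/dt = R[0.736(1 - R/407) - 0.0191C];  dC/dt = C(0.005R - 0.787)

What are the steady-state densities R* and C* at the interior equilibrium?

From dC/dt = 0 with C > 0: 0.005R* = 0.787, so R* = 157.
Substitute into dR/dt = 0: 0.736(1 - 157/407) = 0.0191C*.
The bracket is 0.613, giving C* = 0.451/0.0191 = 23.6.

R* ≈ 157, C* ≈ 23.6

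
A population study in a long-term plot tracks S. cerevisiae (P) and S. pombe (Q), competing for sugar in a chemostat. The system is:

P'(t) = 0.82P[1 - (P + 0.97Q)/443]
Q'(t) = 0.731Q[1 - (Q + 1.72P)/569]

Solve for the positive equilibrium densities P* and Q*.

Setting both brackets to zero gives the nullclines P + 0.97Q = 443 and 1.72P + Q = 569.
Substituting Q = 569 - 1.72P into the first: P(1 - 0.97·1.72) = 443 - 0.97·569.
So P* = -109/-0.668 = 163, and then Q* = 569 - 1.72·163 = 289.

P* ≈ 163, Q* ≈ 289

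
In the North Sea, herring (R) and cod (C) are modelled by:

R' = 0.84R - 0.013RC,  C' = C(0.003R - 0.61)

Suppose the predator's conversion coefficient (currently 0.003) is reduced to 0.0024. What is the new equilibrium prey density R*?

At the interior fixed point, setting dC/dt = 0 with C > 0 fixes R* = (predator death rate)/(RC coefficient) — independent of the other coefficients.
With the change, R* = 0.61/0.0024 = 254; it rises from 203.

R* ≈ 254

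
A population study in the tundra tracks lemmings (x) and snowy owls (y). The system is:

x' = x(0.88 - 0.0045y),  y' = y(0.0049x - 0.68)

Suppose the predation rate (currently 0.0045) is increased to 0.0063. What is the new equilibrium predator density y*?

At the interior fixed point, setting dx/dt = 0 with x > 0 fixes y* = (prey growth rate)/(xy coefficient) — independent of the other coefficients.
With the change, y* = 0.88/0.0063 = 140; it falls from 196.

y* ≈ 140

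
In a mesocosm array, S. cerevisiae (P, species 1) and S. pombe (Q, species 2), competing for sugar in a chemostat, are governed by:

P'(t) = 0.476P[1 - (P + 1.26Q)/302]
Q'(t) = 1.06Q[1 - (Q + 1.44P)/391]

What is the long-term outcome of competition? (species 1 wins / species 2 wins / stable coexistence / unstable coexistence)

unstable coexistence (outcome depends on initial conditions)

Compare the nullcline intercepts: K1/α12 = 302/1.26 = 240 < K2 = 391; K2/α21 = 391/1.44 = 272 < K1 = 302.
Since both are reversed, neither can invade when rare; the interior point is a saddle.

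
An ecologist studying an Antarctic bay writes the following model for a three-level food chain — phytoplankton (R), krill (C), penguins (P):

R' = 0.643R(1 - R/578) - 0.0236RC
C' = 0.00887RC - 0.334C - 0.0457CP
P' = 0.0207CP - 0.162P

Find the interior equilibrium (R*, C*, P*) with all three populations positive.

R* ≈ 412, C* ≈ 7.83, P* ≈ 72.7

From dP/dt = 0: 0.0207C* = 0.162, so C* = 7.83.
From dR/dt = 0: 0.643(1 - R*/578) = 0.0236·7.83, giving R* = 578·(1 - 0.287) = 412.
From dC/dt = 0: 0.00887·412 - 0.334 = 0.0457P*, so P* = 3.32/0.0457 = 72.7.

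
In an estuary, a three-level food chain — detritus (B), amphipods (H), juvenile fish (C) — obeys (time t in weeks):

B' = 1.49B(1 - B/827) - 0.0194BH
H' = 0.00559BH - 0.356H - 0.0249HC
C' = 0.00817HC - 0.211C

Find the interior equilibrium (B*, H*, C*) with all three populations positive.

From dC/dt = 0: 0.00817H* = 0.211, so H* = 25.8.
From dB/dt = 0: 1.49(1 - B*/827) = 0.0194·25.8, giving B* = 827·(1 - 0.336) = 549.
From dH/dt = 0: 0.00559·549 - 0.356 = 0.0249C*, so C* = 2.71/0.0249 = 109.

B* ≈ 549, H* ≈ 25.8, C* ≈ 109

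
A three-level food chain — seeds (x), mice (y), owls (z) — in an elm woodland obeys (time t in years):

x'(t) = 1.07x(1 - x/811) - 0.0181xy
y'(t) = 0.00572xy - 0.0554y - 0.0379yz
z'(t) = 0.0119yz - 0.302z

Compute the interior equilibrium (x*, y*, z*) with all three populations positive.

x* ≈ 463, y* ≈ 25.4, z* ≈ 68.4

From dz/dt = 0: 0.0119y* = 0.302, so y* = 25.4.
From dx/dt = 0: 1.07(1 - x*/811) = 0.0181·25.4, giving x* = 811·(1 - 0.429) = 463.
From dy/dt = 0: 0.00572·463 - 0.0554 = 0.0379z*, so z* = 2.59/0.0379 = 68.4.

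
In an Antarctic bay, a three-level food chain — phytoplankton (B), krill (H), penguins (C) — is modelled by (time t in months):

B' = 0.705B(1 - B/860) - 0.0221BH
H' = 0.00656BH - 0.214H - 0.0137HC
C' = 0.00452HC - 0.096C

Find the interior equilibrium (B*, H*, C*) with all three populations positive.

From dC/dt = 0: 0.00452H* = 0.096, so H* = 21.2.
From dB/dt = 0: 0.705(1 - B*/860) = 0.0221·21.2, giving B* = 860·(1 - 0.666) = 287.
From dH/dt = 0: 0.00656·287 - 0.214 = 0.0137C*, so C* = 1.67/0.0137 = 122.

B* ≈ 287, H* ≈ 21.2, C* ≈ 122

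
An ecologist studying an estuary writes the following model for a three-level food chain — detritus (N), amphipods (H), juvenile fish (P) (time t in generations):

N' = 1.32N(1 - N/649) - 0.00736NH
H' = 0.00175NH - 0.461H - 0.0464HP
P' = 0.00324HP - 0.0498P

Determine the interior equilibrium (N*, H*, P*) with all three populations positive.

From dP/dt = 0: 0.00324H* = 0.0498, so H* = 15.4.
From dN/dt = 0: 1.32(1 - N*/649) = 0.00736·15.4, giving N* = 649·(1 - 0.0857) = 593.
From dH/dt = 0: 0.00175·593 - 0.461 = 0.0464P*, so P* = 0.577/0.0464 = 12.4.

N* ≈ 593, H* ≈ 15.4, P* ≈ 12.4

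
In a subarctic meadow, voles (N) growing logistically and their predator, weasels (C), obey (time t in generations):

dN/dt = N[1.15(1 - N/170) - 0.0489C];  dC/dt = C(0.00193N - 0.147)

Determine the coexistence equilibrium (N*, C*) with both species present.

From dC/dt = 0 with C > 0: 0.00193N* = 0.147, so N* = 76.2.
Substitute into dN/dt = 0: 1.15(1 - 76.2/170) = 0.0489C*.
The bracket is 0.552, giving C* = 0.635/0.0489 = 13.

N* ≈ 76.2, C* ≈ 13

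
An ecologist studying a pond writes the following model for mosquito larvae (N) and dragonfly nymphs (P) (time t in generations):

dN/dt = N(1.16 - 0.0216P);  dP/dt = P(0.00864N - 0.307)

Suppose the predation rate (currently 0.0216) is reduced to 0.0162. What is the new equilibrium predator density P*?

At the interior fixed point, setting dN/dt = 0 with N > 0 fixes P* = (prey growth rate)/(NP coefficient) — independent of the other coefficients.
With the change, P* = 1.16/0.0162 = 71.6; it rises from 53.7.

P* ≈ 71.6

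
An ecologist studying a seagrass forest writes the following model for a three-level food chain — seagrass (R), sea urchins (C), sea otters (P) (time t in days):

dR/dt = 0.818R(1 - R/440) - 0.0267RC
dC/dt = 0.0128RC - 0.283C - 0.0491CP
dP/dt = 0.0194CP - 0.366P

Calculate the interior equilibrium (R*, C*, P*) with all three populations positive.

From dP/dt = 0: 0.0194C* = 0.366, so C* = 18.9.
From dR/dt = 0: 0.818(1 - R*/440) = 0.0267·18.9, giving R* = 440·(1 - 0.616) = 169.
From dC/dt = 0: 0.0128·169 - 0.283 = 0.0491P*, so P* = 1.88/0.0491 = 38.3.

R* ≈ 169, C* ≈ 18.9, P* ≈ 38.3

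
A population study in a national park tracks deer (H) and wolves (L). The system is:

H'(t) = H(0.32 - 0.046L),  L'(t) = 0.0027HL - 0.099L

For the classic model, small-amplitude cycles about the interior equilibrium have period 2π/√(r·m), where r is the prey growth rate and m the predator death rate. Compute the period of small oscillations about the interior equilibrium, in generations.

Here r = 0.32 and m = 0.099, so r·m = 0.0317.
ω = √0.0317 = 0.178 per generation, hence T = 2π/ω ≈ 35.3 generations.

T ≈ 35.3 generations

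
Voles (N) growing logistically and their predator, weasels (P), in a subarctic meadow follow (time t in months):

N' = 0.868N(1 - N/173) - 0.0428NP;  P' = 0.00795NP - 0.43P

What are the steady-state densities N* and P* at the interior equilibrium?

From dP/dt = 0 with P > 0: 0.00795N* = 0.43, so N* = 54.1.
Substitute into dN/dt = 0: 0.868(1 - 54.1/173) = 0.0428P*.
The bracket is 0.687, giving P* = 0.597/0.0428 = 13.9.

N* ≈ 54.1, P* ≈ 13.9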